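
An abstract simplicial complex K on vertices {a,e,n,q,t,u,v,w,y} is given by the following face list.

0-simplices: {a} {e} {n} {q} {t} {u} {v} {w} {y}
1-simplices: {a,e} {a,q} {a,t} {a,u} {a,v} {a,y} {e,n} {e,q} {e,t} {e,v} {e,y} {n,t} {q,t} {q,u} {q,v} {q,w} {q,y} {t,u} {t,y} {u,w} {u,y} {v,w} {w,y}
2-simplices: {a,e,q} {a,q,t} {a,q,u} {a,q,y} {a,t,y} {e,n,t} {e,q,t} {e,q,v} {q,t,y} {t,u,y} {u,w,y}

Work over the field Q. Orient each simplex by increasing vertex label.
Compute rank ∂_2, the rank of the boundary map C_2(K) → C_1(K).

n_0=9 n_1=23 n_2=11  [Q]
∂1: piv[ae,aq,at,au,av,ay,en,qw] rk=8  ker:eq,et,ev,ey,nt,qt,qu,qv,qy,tu,ty,uw,uy,vw,wy
∂2: piv[aeq,aqt,aqu,aqy,aty,ent,eqt,eqv,tuy,uwy] rk=10  ker:qty
rk∂_2=10

rank∂_2=10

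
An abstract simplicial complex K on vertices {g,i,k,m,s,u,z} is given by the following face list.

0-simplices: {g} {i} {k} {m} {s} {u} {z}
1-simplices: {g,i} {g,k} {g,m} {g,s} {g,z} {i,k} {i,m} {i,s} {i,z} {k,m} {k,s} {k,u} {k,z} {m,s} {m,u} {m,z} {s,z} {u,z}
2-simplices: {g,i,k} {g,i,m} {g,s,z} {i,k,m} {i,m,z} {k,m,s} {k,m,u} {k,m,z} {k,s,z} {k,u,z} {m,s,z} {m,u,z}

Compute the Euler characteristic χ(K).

n_0=7 n_1=18 n_2=12
χ=+7−18+12=1

χ(K)=1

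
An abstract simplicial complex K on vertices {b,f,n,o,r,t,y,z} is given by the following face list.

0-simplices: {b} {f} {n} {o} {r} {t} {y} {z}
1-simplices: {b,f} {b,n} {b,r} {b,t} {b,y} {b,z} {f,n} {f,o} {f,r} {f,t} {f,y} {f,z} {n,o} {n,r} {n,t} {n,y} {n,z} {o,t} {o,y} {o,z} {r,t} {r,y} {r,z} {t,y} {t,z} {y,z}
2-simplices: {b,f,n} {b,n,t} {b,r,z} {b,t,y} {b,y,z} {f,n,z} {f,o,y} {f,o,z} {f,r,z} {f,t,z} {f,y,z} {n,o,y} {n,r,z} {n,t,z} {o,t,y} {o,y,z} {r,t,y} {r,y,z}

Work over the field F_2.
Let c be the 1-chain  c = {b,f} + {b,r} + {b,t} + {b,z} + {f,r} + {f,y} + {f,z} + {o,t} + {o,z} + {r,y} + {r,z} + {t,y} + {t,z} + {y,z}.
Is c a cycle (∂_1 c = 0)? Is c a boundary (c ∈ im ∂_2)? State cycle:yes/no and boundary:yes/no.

cycle:yes boundary:yes

n_0=8 n_1=26 n_2=18  [Z2]
∂1: piv[bf,bn,br,bt,by,bz,fo] rk=7  ker:fn,fr,ft,fy,fz,no,nr,nt,ny,nz,ot,oy,oz,rt,ry,rz,ty,tz,yz
∂2: piv[bfn,bnt,brz,bty,byz,fnz,foy,foz,frz,ftz,fyz,noy,nrz,ntz,oty,rty,ryz] rk=17  ker:oyz
∂1c = 0
c vs im∂2: reduces to 0 ⇒ boundary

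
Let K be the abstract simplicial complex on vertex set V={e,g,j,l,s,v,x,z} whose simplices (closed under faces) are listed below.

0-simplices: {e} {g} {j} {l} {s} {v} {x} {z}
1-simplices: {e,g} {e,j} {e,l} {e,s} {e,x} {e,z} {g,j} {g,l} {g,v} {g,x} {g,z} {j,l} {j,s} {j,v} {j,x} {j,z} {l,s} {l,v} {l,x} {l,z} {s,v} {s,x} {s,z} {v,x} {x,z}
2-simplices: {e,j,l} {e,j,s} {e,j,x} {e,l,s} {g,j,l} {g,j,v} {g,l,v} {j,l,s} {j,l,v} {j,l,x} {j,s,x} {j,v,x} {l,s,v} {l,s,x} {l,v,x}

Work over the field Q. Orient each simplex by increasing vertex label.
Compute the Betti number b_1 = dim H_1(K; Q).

n_0=8 n_1=25 n_2=15  [Q]
∂1: piv[eg,ej,el,es,ex,ez,gv] rk=7  ker:gj,gl,gx,gz,jl,js,jv,jx,jz,ls,lv,lx,lz,sv,sx,sz,vx,xz
∂2: piv[ejl,ejs,ejx,els,gjl,gjv,glv,jlx,jsx,jvx,lsv] rk=11  ker:jls,jlv,lsx,lvx
b_1=(25−7)−11=7

b_1=7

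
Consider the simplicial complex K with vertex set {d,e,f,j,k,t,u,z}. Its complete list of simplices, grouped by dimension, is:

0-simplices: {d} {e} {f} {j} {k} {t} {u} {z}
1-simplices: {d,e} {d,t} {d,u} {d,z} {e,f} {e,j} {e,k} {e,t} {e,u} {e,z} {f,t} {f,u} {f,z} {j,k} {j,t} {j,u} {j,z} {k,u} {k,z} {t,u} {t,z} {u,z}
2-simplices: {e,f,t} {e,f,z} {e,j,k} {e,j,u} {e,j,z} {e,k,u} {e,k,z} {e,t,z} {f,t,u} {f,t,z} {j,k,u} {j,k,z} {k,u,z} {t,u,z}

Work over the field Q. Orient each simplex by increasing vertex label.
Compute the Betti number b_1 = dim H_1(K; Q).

n_0=8 n_1=22 n_2=14  [Q]
∂1: piv[de,dt,du,dz,ef,ej,ek] rk=7  ker:et,eu,ez,ft,fu,fz,jk,jt,ju,jz,ku,kz,tu,tz,uz
∂2: piv[eft,efz,ejk,eju,ejz,eku,ekz,etz,ftu,kuz,tuz] rk=11  ker:ftz,jku,jkz
b_1=(22−7)−11=4

b_1=4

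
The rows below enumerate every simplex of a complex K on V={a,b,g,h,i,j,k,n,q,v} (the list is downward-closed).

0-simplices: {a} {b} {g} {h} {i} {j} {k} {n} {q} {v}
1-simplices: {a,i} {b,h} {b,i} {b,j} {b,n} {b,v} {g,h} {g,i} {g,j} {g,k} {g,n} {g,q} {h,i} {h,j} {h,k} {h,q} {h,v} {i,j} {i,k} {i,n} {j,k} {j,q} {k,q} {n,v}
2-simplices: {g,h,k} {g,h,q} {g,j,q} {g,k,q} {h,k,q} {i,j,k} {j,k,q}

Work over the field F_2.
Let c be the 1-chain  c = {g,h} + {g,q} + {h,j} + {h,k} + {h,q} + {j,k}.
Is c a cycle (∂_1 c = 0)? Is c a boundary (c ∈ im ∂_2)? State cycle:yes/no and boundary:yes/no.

n_0=10 n_1=24 n_2=7  [Z2]
∂1: piv[ai,bh,bi,bj,bn,bv,gh,gk,gq] rk=9  ker:gi,gj,gn,hi,hj,hk,hq,hv,ij,ik,in,jk,jq,kq,nv
∂2: piv[ghk,ghq,gjq,gkq,ijk,jkq] rk=6  ker:hkq
∂1c = 0
c vs im∂2: residual ≠ 0 ⇒ not boundary

cycle:yes boundary:no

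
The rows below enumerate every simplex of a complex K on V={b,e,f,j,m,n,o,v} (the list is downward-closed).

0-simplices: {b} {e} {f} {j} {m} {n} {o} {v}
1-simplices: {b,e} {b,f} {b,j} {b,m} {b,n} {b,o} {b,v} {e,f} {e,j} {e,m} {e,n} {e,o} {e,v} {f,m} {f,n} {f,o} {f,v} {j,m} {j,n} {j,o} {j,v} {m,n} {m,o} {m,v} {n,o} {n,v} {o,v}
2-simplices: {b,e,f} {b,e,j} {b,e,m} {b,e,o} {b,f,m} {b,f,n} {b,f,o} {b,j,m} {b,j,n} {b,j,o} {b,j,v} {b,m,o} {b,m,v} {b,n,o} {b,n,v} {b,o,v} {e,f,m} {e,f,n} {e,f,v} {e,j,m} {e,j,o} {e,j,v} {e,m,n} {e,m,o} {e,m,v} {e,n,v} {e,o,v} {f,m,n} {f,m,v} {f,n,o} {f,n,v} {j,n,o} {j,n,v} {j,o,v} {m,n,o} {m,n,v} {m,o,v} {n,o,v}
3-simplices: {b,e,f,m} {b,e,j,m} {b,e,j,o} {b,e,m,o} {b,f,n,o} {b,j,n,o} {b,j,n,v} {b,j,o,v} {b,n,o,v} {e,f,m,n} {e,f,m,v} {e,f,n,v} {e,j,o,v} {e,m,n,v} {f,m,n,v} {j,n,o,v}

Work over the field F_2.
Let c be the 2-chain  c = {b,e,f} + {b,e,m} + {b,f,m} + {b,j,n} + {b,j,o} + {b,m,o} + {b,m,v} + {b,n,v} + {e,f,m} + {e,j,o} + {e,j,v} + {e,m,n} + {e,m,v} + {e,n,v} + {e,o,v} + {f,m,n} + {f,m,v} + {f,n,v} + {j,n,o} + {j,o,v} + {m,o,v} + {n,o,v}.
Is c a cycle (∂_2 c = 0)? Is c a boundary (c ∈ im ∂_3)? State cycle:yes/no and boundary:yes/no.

cycle:yes boundary:no

n_0=8 n_1=27 n_2=38 n_3=16  [Z2]
∂1: piv[be,bf,bj,bm,bn,bo,bv] rk=7  ker:ef,ej,em,en,eo,ev,fm,fn,fo,fv,jm,jn,jo,jv,mn,mo,mv,no,nv,ov
∂2: piv[bef,bej,bem,beo,bfm,bfn,bfo,bjm,bjn,bjo,bjv,bmo,bmv,bno,bnv,bov,efn,efv,ejv,emn] rk=20  ker:efm,ejm,ejo,emo,emv,env,eov,fmn,fmv,fno,fnv,jno,jnv,jov,mno,mnv,mov,nov
∂3: piv[befm,bejm,bejo,bemo,bfno,bjno,bjnv,bjov,bnov,efmn,efmv,efnv,ejov,emnv] rk=14  ker:fmnv,jnov
∂2c = 0
c vs im∂3: residual ≠ 0 ⇒ not boundary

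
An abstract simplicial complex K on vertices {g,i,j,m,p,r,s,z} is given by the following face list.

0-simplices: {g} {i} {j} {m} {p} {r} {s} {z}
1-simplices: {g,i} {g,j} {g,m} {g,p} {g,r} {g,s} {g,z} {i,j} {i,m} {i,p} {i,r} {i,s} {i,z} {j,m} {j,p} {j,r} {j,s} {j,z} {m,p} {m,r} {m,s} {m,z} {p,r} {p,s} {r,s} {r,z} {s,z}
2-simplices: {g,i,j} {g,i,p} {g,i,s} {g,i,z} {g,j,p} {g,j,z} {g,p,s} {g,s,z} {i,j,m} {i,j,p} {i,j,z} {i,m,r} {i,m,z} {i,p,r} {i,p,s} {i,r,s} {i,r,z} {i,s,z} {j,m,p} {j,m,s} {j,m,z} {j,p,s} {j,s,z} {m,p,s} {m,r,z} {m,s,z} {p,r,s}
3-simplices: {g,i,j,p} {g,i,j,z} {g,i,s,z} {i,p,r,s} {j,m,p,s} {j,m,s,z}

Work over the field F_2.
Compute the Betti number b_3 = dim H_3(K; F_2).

n_0=8 n_1=27 n_2=27 n_3=6  [Z2]
∂1: piv[gi,gj,gm,gp,gr,gs,gz] rk=7  ker:ij,im,ip,ir,is,iz,jm,jp,jr,js,jz,mp,mr,ms,mz,pr,ps,rs,rz,sz
∂2: piv[gij,gip,gis,giz,gjp,gjz,gps,gsz,ijm,imr,imz,ipr,irs,irz,jmp,jms,jps] rk=17  ker:ijp,ijz,ips,isz,jmz,jsz,mps,mrz,msz,prs
∂3: piv[gijp,gijz,gisz,iprs,jmps,jmsz] rk=6
b_3=(6−6)−0=0

b_3=0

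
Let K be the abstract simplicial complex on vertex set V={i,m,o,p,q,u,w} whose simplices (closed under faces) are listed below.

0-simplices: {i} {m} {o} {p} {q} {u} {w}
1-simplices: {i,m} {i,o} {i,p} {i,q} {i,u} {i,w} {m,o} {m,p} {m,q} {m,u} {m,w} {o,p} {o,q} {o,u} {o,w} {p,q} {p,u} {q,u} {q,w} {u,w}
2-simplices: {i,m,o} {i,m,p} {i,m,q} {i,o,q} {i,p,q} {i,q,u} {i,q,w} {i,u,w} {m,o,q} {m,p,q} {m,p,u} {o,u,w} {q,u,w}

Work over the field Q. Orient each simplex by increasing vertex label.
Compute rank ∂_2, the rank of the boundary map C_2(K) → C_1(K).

rank∂_2=10

n_0=7 n_1=20 n_2=13  [Q]
∂1: piv[im,io,ip,iq,iu,iw] rk=6  ker:mo,mp,mq,mu,mw,op,oq,ou,ow,pq,pu,qu,qw,uw
∂2: piv[imo,imp,imq,ioq,ipq,iqu,iqw,iuw,mpu,ouw] rk=10  ker:moq,mpq,quw
rk∂_2=10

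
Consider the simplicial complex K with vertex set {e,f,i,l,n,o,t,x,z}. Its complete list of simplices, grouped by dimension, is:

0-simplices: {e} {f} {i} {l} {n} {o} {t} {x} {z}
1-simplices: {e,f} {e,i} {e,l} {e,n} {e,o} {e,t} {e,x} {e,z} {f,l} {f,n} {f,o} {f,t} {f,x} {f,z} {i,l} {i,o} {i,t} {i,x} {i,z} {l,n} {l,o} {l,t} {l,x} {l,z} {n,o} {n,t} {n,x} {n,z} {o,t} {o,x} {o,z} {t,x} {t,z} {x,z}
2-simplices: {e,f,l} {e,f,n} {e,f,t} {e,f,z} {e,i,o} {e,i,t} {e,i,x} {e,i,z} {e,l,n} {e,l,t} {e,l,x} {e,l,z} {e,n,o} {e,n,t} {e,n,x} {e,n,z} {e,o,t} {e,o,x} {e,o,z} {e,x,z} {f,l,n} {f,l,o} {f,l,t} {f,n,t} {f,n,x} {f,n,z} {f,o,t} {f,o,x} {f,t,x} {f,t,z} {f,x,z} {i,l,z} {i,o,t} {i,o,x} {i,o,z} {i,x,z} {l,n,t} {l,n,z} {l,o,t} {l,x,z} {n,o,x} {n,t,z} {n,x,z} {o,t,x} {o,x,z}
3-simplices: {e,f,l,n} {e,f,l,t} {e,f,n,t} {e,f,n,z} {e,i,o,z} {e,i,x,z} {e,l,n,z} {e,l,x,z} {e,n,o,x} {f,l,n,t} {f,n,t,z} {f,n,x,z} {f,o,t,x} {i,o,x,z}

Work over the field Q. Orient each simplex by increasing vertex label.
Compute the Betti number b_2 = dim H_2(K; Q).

n_0=9 n_1=34 n_2=45 n_3=14  [Q]
∂1: piv[ef,ei,el,en,eo,et,ex,ez] rk=8  ker:fl,fn,fo,ft,fx,fz,il,io,it,ix,iz,ln,lo,lt,lx,lz,no,nt,nx,nz,ot,ox,oz,tx,tz,xz
∂2: piv[efl,efn,eft,efz,eio,eit,eix,eiz,eln,elt,elx,elz,eno,ent,enx,enz,eot,eox,eoz,exz,flo,fnx,fot,ftx,ftz,ilz] rk=26  ker:fln,flt,fnt,fnz,fox,fxz,iot,iox,ioz,ixz,lnt,lnz,lot,lxz,nox,ntz,nxz,otx,oxz
∂3: piv[efln,eflt,efnt,efnz,eioz,eixz,elnz,elxz,enox,flnt,fntz,fnxz,fotx,ioxz] rk=14
b_2=(45−26)−14=5

b_2=5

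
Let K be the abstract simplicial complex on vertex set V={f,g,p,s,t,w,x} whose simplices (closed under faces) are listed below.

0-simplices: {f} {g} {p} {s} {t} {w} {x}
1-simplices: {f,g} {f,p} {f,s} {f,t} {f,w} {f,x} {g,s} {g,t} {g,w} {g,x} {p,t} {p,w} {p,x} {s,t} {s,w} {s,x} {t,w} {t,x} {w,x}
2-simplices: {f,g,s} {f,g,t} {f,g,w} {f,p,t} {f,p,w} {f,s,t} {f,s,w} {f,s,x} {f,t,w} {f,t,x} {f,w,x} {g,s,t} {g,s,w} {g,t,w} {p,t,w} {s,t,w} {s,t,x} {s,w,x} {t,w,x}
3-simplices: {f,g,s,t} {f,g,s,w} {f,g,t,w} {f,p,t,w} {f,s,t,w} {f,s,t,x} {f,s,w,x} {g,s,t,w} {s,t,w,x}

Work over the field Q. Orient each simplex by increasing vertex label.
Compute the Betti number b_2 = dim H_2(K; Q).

b_2=0

n_0=7 n_1=19 n_2=19 n_3=9  [Q]
∂1: piv[fg,fp,fs,ft,fw,fx] rk=6  ker:gs,gt,gw,gx,pt,pw,px,st,sw,sx,tw,tx,wx
∂2: piv[fgs,fgt,fgw,fpt,fpw,fst,fsw,fsx,ftw,ftx,fwx] rk=11  ker:gst,gsw,gtw,ptw,stw,stx,swx,twx
∂3: piv[fgst,fgsw,fgtw,fptw,fstw,fstx,fswx,stwx] rk=8  ker:gstw
b_2=(19−11)−8=0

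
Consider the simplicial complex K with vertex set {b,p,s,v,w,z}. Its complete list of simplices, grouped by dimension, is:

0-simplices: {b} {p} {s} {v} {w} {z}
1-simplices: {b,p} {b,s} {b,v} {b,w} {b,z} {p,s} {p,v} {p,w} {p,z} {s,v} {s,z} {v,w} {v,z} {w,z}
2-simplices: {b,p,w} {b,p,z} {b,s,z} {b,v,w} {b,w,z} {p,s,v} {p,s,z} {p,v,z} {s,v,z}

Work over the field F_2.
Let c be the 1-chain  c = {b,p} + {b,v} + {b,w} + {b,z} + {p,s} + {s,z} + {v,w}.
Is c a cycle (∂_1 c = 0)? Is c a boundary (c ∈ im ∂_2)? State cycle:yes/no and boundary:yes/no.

cycle:yes boundary:yes

n_0=6 n_1=14 n_2=9  [Z2]
∂1: piv[bp,bs,bv,bw,bz] rk=5  ker:ps,pv,pw,pz,sv,sz,vw,vz,wz
∂2: piv[bpw,bpz,bsz,bvw,bwz,psv,psz,pvz] rk=8  ker:svz
∂1c = 0
c vs im∂2: reduces to 0 ⇒ boundary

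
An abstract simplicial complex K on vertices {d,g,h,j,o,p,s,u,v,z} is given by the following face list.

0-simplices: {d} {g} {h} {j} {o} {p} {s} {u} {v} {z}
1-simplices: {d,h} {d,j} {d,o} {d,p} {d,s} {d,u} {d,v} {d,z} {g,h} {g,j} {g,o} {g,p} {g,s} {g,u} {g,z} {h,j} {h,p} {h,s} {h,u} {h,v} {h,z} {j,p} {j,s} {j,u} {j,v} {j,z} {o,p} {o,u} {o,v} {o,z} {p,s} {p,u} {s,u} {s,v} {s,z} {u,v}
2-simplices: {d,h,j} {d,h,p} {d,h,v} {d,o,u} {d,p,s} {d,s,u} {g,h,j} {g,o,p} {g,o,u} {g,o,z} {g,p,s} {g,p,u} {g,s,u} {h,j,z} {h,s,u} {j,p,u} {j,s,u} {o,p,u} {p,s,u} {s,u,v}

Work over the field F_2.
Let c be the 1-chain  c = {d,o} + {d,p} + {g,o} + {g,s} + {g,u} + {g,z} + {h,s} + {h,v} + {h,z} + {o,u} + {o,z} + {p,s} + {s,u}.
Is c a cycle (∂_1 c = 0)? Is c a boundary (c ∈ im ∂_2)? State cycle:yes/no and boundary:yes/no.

n_0=10 n_1=36 n_2=20  [Z2]
∂1: piv[dh,dj,do,dp,ds,du,dv,dz,gh] rk=9  ker:gj,go,gp,gs,gu,gz,hj,hp,hs,hu,hv,hz,jp,js,ju,jv,jz,op,ou,ov,oz,ps,pu,su,sv,sz,uv
∂2: piv[dhj,dhp,dhv,dou,dps,dsu,ghj,gop,gou,goz,gps,gpu,gsu,hjz,hsu,jpu,jsu,suv] rk=18  ker:opu,psu
∂1c = {h} + {u} + {v} + {z}

cycle:no boundary:no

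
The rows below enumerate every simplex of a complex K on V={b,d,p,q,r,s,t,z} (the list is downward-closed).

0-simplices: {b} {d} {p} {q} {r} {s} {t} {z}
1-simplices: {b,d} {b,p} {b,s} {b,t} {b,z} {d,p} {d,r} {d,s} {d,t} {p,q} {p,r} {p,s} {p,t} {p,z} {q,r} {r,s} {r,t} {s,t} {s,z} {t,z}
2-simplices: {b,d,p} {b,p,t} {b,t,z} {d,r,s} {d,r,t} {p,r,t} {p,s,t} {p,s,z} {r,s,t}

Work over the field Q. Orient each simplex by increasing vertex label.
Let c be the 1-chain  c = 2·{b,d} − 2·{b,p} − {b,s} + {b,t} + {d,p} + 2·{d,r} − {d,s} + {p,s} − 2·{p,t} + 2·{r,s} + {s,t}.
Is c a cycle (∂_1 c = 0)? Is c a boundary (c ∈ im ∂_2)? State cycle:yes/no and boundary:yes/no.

cycle:yes boundary:no

n_0=8 n_1=20 n_2=9  [Q]
∂1: piv[bd,bp,bs,bt,bz,dr,pq] rk=7  ker:dp,ds,dt,pr,ps,pt,pz,qr,rs,rt,st,sz,tz
∂2: piv[bdp,bpt,btz,drs,drt,prt,pst,psz,rst] rk=9
∂1c = 0
c vs im∂2: residual ≠ 0 ⇒ not boundary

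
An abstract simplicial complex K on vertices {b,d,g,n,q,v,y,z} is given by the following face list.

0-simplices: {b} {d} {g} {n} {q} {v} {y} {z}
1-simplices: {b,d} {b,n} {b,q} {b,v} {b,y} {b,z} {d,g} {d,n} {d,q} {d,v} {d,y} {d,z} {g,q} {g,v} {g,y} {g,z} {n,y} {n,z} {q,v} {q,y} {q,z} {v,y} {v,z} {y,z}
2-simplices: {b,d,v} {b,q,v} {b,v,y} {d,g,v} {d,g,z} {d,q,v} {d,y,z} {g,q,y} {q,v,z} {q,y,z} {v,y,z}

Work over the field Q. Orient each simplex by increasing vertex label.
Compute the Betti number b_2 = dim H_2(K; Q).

n_0=8 n_1=24 n_2=11  [Q]
∂1: piv[bd,bn,bq,bv,by,bz,dg] rk=7  ker:dn,dq,dv,dy,dz,gq,gv,gy,gz,ny,nz,qv,qy,qz,vy,vz,yz
∂2: piv[bdv,bqv,bvy,dgv,dgz,dqv,dyz,gqy,qvz,qyz,vyz] rk=11
b_2=(11−11)−0=0

b_2=0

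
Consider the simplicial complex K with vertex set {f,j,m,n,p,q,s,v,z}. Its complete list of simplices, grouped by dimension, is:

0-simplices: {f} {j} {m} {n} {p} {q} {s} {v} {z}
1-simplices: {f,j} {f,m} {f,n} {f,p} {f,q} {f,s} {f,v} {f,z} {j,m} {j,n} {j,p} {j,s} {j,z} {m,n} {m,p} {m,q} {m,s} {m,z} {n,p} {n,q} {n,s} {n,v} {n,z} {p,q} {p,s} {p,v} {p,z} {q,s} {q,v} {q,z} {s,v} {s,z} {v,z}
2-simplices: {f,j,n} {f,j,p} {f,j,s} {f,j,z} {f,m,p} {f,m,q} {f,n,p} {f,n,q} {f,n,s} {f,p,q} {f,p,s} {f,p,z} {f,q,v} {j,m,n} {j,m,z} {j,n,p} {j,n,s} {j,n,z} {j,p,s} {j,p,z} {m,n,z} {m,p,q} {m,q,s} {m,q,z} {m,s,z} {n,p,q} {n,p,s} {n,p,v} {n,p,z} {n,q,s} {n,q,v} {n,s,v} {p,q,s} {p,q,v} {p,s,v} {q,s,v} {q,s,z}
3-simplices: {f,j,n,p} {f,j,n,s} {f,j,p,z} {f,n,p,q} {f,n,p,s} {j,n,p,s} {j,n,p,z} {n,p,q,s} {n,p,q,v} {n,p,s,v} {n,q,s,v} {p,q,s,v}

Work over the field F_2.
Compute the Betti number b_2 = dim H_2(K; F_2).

b_2=3

n_0=9 n_1=33 n_2=37 n_3=12  [Z2]
∂1: piv[fj,fm,fn,fp,fq,fs,fv,fz] rk=8  ker:jm,jn,jp,js,jz,mn,mp,mq,ms,mz,np,nq,ns,nv,nz,pq,ps,pv,pz,qs,qv,qz,sv,sz,vz
∂2: piv[fjn,fjp,fjs,fjz,fmp,fmq,fnp,fnq,fns,fpq,fps,fpz,fqv,jmn,jmz,jnz,mqs,mqz,msz,npv,nqs,nqv,nsv] rk=23  ker:jnp,jns,jps,jpz,mnz,mpq,npq,nps,npz,pqs,pqv,psv,qsv,qsz
∂3: piv[fjnp,fjns,fjpz,fnpq,fnps,jnps,jnpz,npqs,npqv,npsv,nqsv] rk=11  ker:pqsv
b_2=(37−23)−11=3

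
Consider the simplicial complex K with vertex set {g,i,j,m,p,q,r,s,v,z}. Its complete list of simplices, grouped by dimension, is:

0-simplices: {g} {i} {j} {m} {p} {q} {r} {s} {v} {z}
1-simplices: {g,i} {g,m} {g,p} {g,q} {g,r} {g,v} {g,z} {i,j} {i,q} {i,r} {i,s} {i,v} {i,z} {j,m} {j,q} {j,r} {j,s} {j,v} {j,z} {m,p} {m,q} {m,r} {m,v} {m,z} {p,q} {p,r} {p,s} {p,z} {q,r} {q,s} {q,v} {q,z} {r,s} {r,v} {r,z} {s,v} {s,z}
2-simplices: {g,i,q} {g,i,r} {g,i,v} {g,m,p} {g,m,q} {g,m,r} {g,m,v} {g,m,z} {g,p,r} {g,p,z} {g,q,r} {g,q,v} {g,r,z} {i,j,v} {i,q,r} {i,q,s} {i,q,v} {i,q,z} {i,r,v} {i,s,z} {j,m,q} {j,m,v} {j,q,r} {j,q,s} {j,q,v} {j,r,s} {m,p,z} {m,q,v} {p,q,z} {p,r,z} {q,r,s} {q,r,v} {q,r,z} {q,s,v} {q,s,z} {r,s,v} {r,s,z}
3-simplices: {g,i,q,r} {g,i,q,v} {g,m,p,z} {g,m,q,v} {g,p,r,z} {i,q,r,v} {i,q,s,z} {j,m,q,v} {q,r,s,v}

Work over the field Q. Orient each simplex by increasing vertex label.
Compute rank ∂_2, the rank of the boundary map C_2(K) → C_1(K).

rank∂_2=26

n_0=10 n_1=37 n_2=37 n_3=9  [Q]
∂1: piv[gi,gm,gp,gq,gr,gv,gz,ij,is] rk=9  ker:iq,ir,iv,iz,jm,jq,jr,js,jv,jz,mp,mq,mr,mv,mz,pq,pr,ps,pz,qr,qs,qv,qz,rs,rv,rz,sv,sz
∂2: piv[giq,gir,giv,gmp,gmq,gmr,gmv,gmz,gpr,gpz,gqr,gqv,grz,ijv,iqs,iqz,irv,isz,jmq,jmv,jqr,jqs,jrs,pqz,qrz,qsv] rk=26  ker:iqr,iqv,jqv,mpz,mqv,prz,qrs,qrv,qsz,rsv,rsz
∂3: piv[giqr,giqv,gmpz,gmqv,gprz,iqrv,iqsz,jmqv,qrsv] rk=9
rk∂_2=26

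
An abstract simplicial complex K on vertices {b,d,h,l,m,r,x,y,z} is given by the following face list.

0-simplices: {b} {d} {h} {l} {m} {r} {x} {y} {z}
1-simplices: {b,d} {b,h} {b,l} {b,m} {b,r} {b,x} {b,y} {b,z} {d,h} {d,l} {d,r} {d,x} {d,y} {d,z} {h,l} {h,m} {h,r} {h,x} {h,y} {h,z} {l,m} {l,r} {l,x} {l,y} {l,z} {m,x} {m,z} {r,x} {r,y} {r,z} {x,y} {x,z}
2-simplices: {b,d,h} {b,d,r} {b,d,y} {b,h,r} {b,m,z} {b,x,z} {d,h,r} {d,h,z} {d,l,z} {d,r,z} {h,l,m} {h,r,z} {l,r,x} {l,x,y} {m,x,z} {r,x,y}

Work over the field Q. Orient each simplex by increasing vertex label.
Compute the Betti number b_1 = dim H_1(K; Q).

n_0=9 n_1=32 n_2=16  [Q]
∂1: piv[bd,bh,bl,bm,br,bx,by,bz] rk=8  ker:dh,dl,dr,dx,dy,dz,hl,hm,hr,hx,hy,hz,lm,lr,lx,ly,lz,mx,mz,rx,ry,rz,xy,xz
∂2: piv[bdh,bdr,bdy,bhr,bmz,bxz,dhz,dlz,drz,hlm,lrx,lxy,mxz,rxy] rk=14  ker:dhr,hrz
b_1=(32−8)−14=10

b_1=10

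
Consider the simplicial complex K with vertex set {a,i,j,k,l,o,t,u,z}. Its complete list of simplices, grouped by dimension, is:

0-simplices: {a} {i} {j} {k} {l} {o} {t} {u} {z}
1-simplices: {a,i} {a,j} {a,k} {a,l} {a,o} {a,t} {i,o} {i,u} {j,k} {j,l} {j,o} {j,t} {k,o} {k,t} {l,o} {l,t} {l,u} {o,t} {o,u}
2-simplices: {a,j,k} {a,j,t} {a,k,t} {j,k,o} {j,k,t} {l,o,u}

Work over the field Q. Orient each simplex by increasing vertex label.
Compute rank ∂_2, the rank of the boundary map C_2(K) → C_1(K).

rank∂_2=5

n_0=9 n_1=19 n_2=6  [Q]
∂1: piv[ai,aj,ak,al,ao,at,iu] rk=7  ker:io,jk,jl,jo,jt,ko,kt,lo,lt,lu,ot,ou
∂2: piv[ajk,ajt,akt,jko,lou] rk=5  ker:jkt
rk∂_2=5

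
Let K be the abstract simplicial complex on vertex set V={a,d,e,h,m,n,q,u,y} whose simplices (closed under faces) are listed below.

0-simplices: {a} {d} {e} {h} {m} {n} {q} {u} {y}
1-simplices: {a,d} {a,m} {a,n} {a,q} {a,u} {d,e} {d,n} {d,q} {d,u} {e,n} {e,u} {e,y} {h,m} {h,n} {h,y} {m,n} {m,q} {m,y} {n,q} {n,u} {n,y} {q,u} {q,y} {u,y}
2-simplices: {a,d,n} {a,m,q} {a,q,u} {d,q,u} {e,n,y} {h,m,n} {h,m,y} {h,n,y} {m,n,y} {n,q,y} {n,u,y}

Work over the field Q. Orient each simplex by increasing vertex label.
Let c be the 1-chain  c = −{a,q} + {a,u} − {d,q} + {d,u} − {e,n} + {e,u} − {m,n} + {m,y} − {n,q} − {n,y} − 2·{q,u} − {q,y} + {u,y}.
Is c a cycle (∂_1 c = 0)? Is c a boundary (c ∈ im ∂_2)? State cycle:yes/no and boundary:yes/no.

n_0=9 n_1=24 n_2=11  [Q]
∂1: piv[ad,am,an,aq,au,de,ey,hm] rk=8  ker:dn,dq,du,en,eu,hn,hy,mn,mq,my,nq,nu,ny,qu,qy,uy
∂2: piv[adn,amq,aqu,dqu,eny,hmn,hmy,hny,nqy,nuy] rk=10  ker:mny
∂1c = 0
c vs im∂2: residual ≠ 0 ⇒ not boundary

cycle:yes boundary:no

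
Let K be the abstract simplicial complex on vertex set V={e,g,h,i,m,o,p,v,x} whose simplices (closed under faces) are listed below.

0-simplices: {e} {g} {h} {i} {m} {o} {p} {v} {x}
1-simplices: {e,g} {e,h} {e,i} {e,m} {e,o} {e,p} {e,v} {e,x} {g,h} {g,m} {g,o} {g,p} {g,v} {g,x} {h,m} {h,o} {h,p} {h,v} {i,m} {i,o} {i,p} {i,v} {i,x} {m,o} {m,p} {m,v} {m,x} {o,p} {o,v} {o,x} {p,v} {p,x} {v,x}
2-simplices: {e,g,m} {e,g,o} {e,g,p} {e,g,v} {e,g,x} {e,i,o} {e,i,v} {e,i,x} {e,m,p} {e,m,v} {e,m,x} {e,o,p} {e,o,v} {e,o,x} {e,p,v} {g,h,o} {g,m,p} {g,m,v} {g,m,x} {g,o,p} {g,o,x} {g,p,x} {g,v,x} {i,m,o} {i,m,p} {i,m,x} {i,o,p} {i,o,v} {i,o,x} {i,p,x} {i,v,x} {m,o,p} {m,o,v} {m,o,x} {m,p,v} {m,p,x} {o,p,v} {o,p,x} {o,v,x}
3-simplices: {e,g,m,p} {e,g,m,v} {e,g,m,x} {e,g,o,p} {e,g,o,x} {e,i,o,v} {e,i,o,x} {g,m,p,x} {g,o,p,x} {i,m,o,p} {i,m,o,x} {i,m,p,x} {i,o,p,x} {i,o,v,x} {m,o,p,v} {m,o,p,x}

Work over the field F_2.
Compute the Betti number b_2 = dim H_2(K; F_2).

b_2=3

n_0=9 n_1=33 n_2=39 n_3=16  [Z2]
∂1: piv[eg,eh,ei,em,eo,ep,ev,ex] rk=8  ker:gh,gm,go,gp,gv,gx,hm,ho,hp,hv,im,io,ip,iv,ix,mo,mp,mv,mx,op,ov,ox,pv,px,vx
∂2: piv[egm,ego,egp,egv,egx,eio,eiv,eix,emp,emv,emx,eop,eov,eox,epv,gho,gpx,gvx,imo,imp,imx] rk=21  ker:gmp,gmv,gmx,gop,gox,iop,iov,iox,ipx,ivx,mop,mov,mox,mpv,mpx,opv,opx,ovx
∂3: piv[egmp,egmv,egmx,egop,egox,eiov,eiox,gmpx,gopx,imop,imox,impx,iopx,iovx,mopv] rk=15  ker:mopx
b_2=(39−21)−15=3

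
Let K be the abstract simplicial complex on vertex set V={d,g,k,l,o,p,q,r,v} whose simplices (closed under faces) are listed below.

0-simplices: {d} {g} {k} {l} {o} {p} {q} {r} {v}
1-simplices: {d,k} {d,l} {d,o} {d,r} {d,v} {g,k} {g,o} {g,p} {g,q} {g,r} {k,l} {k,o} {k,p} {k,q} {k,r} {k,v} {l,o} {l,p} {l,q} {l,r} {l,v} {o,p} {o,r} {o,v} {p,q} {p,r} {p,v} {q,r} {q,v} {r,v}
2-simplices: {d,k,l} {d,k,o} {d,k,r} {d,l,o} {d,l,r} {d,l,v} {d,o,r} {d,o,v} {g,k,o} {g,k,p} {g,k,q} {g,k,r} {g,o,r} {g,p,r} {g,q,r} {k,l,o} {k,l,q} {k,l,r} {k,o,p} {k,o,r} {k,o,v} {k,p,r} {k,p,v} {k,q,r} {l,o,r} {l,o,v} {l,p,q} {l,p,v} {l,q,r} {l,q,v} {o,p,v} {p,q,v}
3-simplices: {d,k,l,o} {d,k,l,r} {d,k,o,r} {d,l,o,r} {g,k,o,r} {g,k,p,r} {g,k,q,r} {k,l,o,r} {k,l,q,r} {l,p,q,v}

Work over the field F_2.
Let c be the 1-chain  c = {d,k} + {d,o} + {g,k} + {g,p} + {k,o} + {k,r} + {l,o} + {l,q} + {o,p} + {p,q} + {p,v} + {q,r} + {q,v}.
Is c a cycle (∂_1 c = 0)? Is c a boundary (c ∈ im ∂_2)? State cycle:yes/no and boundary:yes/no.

n_0=9 n_1=30 n_2=32 n_3=10  [Z2]
∂1: piv[dk,dl,do,dr,dv,gk,gp,gq] rk=8  ker:go,gr,kl,ko,kp,kq,kr,kv,lo,lp,lq,lr,lv,op,or,ov,pq,pr,pv,qr,qv,rv
∂2: piv[dkl,dko,dkr,dlo,dlr,dlv,dor,dov,gko,gkp,gkq,gkr,gpr,gqr,klq,kop,kov,kpv,lpq,lpv,lqv] rk=21  ker:gor,klo,klr,kor,kpr,kqr,lor,lov,lqr,opv,pqv
∂3: piv[dklo,dklr,dkor,dlor,gkor,gkpr,gkqr,klqr,lpqv] rk=9  ker:klor
∂1c = 0
c vs im∂2: reduces to 0 ⇒ boundary

cycle:yes boundary:yes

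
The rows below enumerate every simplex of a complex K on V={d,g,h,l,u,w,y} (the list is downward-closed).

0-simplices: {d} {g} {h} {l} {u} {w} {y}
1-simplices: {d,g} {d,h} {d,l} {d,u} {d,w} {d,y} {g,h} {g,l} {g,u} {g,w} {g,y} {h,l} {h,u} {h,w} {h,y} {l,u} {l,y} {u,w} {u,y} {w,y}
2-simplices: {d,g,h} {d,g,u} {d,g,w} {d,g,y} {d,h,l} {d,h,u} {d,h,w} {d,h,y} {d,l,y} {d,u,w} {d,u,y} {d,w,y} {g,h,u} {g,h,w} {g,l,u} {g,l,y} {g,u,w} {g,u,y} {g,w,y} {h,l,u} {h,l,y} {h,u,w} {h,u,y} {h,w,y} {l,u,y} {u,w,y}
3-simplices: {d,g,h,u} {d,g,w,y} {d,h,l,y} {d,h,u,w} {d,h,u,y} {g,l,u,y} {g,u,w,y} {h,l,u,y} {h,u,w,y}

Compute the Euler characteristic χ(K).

n_0=7 n_1=20 n_2=26 n_3=9
χ=+7−20+26−9=4

χ(K)=4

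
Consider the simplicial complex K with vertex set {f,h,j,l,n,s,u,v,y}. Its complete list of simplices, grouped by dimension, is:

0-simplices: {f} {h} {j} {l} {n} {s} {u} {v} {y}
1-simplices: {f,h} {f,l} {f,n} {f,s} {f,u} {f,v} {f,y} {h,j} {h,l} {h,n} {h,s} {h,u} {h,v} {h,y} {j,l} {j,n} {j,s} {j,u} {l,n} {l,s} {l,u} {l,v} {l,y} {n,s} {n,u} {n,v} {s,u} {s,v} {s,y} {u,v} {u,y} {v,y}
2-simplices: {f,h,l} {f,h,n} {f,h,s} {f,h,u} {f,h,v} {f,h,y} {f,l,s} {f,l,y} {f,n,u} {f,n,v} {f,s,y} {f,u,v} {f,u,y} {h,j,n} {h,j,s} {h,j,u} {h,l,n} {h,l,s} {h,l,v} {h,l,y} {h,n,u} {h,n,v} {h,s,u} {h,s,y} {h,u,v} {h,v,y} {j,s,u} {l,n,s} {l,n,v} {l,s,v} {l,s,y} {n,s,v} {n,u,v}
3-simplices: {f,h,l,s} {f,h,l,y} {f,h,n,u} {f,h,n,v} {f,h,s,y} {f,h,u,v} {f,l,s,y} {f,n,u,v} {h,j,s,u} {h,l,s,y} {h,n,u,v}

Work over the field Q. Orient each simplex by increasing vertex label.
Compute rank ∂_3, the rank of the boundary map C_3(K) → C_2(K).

n_0=9 n_1=32 n_2=33 n_3=11  [Q]
∂1: piv[fh,fl,fn,fs,fu,fv,fy,hj] rk=8  ker:hl,hn,hs,hu,hv,hy,jl,jn,js,ju,ln,ls,lu,lv,ly,ns,nu,nv,su,sv,sy,uv,uy,vy
∂2: piv[fhl,fhn,fhs,fhu,fhv,fhy,fls,fly,fnu,fnv,fsy,fuv,fuy,hjn,hjs,hju,hln,hlv,hsu,hvy,lns,lsv] rk=22  ker:hls,hly,hnu,hnv,hsy,huv,jsu,lnv,lsy,nsv,nuv
∂3: piv[fhls,fhly,fhnu,fhnv,fhsy,fhuv,flsy,fnuv,hjsu] rk=9  ker:hlsy,hnuv
rk∂_3=9

rank∂_3=9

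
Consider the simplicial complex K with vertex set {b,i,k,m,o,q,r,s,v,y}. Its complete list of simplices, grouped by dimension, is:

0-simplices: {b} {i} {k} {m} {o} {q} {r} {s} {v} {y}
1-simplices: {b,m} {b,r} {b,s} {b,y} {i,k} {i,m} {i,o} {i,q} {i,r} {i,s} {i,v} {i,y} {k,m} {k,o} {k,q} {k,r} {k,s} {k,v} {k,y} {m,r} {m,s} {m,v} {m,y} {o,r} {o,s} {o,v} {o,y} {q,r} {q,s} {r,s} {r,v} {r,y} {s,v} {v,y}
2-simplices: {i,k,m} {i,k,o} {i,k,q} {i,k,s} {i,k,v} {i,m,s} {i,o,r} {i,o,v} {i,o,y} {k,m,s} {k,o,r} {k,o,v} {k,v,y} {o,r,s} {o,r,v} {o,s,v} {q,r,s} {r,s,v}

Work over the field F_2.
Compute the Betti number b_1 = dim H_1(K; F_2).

n_0=10 n_1=34 n_2=18  [Z2]
∂1: piv[bm,br,bs,by,ik,im,io,iq,iv] rk=9  ker:ir,is,iy,km,ko,kq,kr,ks,kv,ky,mr,ms,mv,my,or,os,ov,oy,qr,qs,rs,rv,ry,sv,vy
∂2: piv[ikm,iko,ikq,iks,ikv,ims,ior,iov,ioy,kor,kvy,ors,orv,osv,qrs] rk=15  ker:kms,kov,rsv
b_1=(34−9)−15=10

b_1=10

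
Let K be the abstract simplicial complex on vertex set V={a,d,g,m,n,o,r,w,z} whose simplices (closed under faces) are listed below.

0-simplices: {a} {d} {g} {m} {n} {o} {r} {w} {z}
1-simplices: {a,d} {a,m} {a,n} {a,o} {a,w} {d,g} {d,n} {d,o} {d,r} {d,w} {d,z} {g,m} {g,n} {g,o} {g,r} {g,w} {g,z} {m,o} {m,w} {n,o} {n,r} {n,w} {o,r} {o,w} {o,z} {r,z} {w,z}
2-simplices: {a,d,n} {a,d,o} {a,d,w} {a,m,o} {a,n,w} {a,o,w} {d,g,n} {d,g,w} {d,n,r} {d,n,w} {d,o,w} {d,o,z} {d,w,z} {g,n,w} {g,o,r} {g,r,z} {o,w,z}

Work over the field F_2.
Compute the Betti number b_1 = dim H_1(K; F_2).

n_0=9 n_1=27 n_2=17  [Z2]
∂1: piv[ad,am,an,ao,aw,dg,dr,dz] rk=8  ker:dn,do,dw,gm,gn,go,gr,gw,gz,mo,mw,no,nr,nw,or,ow,oz,rz,wz
∂2: piv[adn,ado,adw,amo,anw,aow,dgn,dgw,dnr,doz,dwz,gor,grz] rk=13  ker:dnw,dow,gnw,owz
b_1=(27−8)−13=6

b_1=6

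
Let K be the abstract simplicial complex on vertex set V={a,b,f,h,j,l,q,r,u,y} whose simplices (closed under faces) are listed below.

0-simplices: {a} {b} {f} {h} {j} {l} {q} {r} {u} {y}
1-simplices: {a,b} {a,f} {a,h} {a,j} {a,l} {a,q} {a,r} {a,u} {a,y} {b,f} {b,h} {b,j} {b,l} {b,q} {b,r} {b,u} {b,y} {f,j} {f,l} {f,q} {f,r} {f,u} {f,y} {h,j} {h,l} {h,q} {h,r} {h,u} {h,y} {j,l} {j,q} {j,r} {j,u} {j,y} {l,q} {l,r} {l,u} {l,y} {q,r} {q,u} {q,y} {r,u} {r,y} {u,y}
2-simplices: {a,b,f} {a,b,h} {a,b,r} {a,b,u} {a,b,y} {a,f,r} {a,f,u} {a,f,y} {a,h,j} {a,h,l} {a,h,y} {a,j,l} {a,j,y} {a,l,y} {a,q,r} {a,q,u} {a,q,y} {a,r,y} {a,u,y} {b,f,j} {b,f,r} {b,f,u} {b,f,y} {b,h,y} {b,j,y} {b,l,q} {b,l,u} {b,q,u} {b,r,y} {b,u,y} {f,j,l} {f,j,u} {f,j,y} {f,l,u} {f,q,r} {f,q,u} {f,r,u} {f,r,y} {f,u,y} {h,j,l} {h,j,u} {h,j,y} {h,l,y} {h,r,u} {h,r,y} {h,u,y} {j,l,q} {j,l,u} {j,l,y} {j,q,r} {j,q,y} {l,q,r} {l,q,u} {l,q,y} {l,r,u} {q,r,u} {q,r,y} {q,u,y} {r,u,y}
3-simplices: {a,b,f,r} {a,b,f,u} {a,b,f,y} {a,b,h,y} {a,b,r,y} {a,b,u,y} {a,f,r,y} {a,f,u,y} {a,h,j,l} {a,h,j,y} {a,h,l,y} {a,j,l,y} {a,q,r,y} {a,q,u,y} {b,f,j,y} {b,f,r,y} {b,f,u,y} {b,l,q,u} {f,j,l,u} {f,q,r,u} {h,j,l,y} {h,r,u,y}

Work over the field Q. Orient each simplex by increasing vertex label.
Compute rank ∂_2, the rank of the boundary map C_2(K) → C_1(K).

rank∂_2=34

n_0=10 n_1=44 n_2=59 n_3=22  [Q]
∂1: piv[ab,af,ah,aj,al,aq,ar,au,ay] rk=9  ker:bf,bh,bj,bl,bq,br,bu,by,fj,fl,fq,fr,fu,fy,hj,hl,hq,hr,hu,hy,jl,jq,jr,ju,jy,lq,lr,lu,ly,qr,qu,qy,ru,ry,uy
∂2: piv[abf,abh,abr,abu,aby,afr,afu,afy,ahj,ahl,ahy,ajl,ajy,aly,aqr,aqu,aqy,ary,auy,bfj,bjy,blq,blu,bqu,fjl,fju,flu,fqr,fru,hju,hru,jlq,jqr,lqr] rk=34  ker:bfr,bfu,bfy,bhy,bry,buy,fjy,fqu,fry,fuy,hjl,hjy,hly,hry,huy,jlu,jly,jqy,lqu,lqy,lru,qru,qry,quy,ruy
∂3: piv[abfr,abfu,abfy,abhy,abry,abuy,afry,afuy,ahjl,ahjy,ahly,ajly,aqry,aquy,bfjy,blqu,fjlu,fqru,hruy] rk=19  ker:bfry,bfuy,hjly
rk∂_2=34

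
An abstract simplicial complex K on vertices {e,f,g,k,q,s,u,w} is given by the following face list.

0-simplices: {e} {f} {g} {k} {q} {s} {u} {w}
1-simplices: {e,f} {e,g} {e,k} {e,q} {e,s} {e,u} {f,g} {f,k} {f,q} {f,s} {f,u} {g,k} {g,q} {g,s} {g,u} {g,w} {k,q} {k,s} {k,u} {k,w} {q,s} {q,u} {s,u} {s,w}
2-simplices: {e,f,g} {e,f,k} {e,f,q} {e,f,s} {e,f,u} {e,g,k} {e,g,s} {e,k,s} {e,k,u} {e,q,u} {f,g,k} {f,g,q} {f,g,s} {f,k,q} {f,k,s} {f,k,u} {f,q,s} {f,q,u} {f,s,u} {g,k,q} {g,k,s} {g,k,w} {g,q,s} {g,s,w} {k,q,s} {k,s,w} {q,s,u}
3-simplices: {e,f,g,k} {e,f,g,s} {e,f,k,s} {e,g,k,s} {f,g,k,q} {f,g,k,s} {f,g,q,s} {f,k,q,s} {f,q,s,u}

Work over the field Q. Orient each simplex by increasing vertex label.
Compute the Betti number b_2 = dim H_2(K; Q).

b_2=3

n_0=8 n_1=24 n_2=27 n_3=9  [Q]
∂1: piv[ef,eg,ek,eq,es,eu,gw] rk=7  ker:fg,fk,fq,fs,fu,gk,gq,gs,gu,kq,ks,ku,kw,qs,qu,su,sw
∂2: piv[efg,efk,efq,efs,efu,egk,egs,eks,eku,equ,fgq,fkq,fqs,fsu,gkw,gsw] rk=16  ker:fgk,fgs,fks,fku,fqu,gkq,gks,gqs,kqs,ksw,qsu
∂3: piv[efgk,efgs,efks,egks,fgkq,fgqs,fkqs,fqsu] rk=8  ker:fgks
b_2=(27−16)−8=3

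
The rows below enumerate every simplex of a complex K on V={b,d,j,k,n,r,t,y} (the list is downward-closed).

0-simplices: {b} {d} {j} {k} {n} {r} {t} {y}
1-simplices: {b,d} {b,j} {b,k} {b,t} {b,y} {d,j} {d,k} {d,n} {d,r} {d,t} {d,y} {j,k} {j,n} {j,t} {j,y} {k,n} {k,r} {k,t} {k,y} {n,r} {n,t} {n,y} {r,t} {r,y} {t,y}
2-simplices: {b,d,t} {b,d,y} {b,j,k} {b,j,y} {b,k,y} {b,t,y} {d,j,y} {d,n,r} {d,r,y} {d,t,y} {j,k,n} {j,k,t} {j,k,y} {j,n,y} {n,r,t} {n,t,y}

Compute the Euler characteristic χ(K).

n_0=8 n_1=25 n_2=16
χ=+8−25+16=-1

χ(K)=-1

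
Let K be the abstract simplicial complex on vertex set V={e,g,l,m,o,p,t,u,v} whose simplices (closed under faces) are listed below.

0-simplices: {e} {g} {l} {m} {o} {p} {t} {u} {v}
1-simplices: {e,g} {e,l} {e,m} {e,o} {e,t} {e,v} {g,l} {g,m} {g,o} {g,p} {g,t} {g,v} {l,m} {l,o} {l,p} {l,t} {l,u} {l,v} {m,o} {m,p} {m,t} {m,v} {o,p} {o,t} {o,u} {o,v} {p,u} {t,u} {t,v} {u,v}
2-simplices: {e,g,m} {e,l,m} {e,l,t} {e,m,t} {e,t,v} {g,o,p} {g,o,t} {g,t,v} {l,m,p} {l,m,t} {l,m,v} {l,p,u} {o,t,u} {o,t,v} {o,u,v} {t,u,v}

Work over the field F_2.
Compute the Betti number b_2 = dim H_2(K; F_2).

b_2=2

n_0=9 n_1=30 n_2=16  [Z2]
∂1: piv[eg,el,em,eo,et,ev,gp,lu] rk=8  ker:gl,gm,go,gt,gv,lm,lo,lp,lt,lv,mo,mp,mt,mv,op,ot,ou,ov,pu,tu,tv,uv
∂2: piv[egm,elm,elt,emt,etv,gop,got,gtv,lmp,lmv,lpu,otu,otv,ouv] rk=14  ker:lmt,tuv
b_2=(16−14)−0=2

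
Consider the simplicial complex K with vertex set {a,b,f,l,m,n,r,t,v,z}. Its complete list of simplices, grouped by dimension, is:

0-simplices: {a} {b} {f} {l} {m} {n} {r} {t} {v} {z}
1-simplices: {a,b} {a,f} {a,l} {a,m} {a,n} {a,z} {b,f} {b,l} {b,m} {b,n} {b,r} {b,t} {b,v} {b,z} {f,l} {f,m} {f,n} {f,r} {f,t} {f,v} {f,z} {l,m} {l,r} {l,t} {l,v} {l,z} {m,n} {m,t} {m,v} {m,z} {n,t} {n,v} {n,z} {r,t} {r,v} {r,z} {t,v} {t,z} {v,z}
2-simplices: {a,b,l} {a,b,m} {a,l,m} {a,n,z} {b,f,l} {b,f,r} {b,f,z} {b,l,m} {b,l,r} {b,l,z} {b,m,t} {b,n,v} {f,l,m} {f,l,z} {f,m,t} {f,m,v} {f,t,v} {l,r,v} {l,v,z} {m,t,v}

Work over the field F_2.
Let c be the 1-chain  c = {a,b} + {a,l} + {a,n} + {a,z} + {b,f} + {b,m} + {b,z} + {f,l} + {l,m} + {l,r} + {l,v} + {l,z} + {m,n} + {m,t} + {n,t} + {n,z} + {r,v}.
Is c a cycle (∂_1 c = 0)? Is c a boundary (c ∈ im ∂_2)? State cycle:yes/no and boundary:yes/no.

cycle:yes boundary:no

n_0=10 n_1=39 n_2=20  [Z2]
∂1: piv[ab,af,al,am,an,az,br,bt,bv] rk=9  ker:bf,bl,bm,bn,bz,fl,fm,fn,fr,ft,fv,fz,lm,lr,lt,lv,lz,mn,mt,mv,mz,nt,nv,nz,rt,rv,rz,tv,tz,vz
∂2: piv[abl,abm,alm,anz,bfl,bfr,bfz,blr,blz,bmt,bnv,flm,fmt,fmv,ftv,lrv,lvz] rk=17  ker:blm,flz,mtv
∂1c = 0
c vs im∂2: residual ≠ 0 ⇒ not boundary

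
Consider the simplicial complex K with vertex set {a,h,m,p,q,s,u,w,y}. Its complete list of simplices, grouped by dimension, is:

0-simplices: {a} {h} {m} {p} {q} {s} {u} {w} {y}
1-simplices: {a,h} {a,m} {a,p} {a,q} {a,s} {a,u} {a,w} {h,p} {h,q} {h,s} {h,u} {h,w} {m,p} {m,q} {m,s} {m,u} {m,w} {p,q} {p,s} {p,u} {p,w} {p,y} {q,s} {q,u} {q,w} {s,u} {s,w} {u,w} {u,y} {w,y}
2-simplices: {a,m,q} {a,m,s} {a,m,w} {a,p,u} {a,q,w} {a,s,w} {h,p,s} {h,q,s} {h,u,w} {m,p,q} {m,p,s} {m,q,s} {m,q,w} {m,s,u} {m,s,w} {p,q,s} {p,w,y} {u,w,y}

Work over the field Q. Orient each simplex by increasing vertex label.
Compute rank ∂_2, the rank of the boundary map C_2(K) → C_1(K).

n_0=9 n_1=30 n_2=18  [Q]
∂1: piv[ah,am,ap,aq,as,au,aw,py] rk=8  ker:hp,hq,hs,hu,hw,mp,mq,ms,mu,mw,pq,ps,pu,pw,qs,qu,qw,su,sw,uw,uy,wy
∂2: piv[amq,ams,amw,apu,aqw,asw,hps,hqs,huw,mpq,mps,mqs,msu,pwy,uwy] rk=15  ker:mqw,msw,pqs
rk∂_2=15

rank∂_2=15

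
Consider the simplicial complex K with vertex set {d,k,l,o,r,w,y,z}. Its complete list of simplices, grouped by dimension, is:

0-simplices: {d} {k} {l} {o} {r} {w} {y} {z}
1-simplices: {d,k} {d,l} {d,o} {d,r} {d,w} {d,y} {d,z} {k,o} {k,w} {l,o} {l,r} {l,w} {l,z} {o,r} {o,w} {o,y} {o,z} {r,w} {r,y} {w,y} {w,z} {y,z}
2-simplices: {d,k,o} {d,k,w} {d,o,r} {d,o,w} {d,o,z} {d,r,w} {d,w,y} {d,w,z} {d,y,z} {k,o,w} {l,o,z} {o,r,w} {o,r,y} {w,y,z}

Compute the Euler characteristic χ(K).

n_0=8 n_1=22 n_2=14
χ=+8−22+14=0

χ(K)=0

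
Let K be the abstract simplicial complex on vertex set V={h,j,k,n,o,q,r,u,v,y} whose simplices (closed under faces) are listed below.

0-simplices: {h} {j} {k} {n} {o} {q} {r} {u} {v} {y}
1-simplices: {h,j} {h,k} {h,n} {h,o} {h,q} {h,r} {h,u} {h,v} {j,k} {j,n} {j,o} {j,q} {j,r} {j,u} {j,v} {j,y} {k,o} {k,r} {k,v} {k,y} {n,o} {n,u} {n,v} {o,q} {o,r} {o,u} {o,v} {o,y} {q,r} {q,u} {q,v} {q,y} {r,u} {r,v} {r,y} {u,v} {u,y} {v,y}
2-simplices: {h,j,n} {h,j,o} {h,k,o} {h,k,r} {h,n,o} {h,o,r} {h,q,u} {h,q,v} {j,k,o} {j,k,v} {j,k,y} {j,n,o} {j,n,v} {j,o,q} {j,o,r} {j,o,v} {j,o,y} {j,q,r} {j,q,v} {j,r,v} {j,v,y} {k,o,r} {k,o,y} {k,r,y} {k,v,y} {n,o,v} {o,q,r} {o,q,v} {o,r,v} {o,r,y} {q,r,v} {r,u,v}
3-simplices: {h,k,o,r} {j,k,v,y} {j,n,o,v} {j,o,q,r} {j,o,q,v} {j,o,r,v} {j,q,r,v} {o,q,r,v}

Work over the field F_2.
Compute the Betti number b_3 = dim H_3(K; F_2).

b_3=1

n_0=10 n_1=38 n_2=32 n_3=8  [Z2]
∂1: piv[hj,hk,hn,ho,hq,hr,hu,hv,jy] rk=9  ker:jk,jn,jo,jq,jr,ju,jv,ko,kr,kv,ky,no,nu,nv,oq,or,ou,ov,oy,qr,qu,qv,qy,ru,rv,ry,uv,uy,vy
∂2: piv[hjn,hjo,hko,hkr,hno,hor,hqu,hqv,jko,jkv,jky,jnv,joq,jor,jov,joy,jqr,jqv,jrv,jvy,kry,ruv] rk=22  ker:jno,kor,koy,kvy,nov,oqr,oqv,orv,ory,qrv
∂3: piv[hkor,jkvy,jnov,joqr,joqv,jorv,jqrv] rk=7  ker:oqrv
b_3=(8−7)−0=1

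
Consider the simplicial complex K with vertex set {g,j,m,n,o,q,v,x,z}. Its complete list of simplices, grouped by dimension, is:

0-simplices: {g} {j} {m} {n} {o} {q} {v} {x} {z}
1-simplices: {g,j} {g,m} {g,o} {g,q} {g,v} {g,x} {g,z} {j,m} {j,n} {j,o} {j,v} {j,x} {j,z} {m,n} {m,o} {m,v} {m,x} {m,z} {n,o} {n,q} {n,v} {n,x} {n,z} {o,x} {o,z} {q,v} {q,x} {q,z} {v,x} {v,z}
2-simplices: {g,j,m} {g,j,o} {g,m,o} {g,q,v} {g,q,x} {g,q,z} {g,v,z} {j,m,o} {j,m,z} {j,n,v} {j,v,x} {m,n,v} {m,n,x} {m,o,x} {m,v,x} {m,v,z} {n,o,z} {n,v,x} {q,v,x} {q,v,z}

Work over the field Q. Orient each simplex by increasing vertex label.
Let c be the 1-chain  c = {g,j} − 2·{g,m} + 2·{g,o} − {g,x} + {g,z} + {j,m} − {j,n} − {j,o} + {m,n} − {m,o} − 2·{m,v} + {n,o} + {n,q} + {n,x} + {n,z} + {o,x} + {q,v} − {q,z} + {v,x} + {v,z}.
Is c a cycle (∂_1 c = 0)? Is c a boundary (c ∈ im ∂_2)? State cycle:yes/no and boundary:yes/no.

cycle:no boundary:no

n_0=9 n_1=30 n_2=20  [Q]
∂1: piv[gj,gm,go,gq,gv,gx,gz,jn] rk=8  ker:jm,jo,jv,jx,jz,mn,mo,mv,mx,mz,no,nq,nv,nx,nz,ox,oz,qv,qx,qz,vx,vz
∂2: piv[gjm,gjo,gmo,gqv,gqx,gqz,gvz,jmz,jnv,jvx,mnv,mnx,mox,mvx,mvz,noz,qvx] rk=17  ker:jmo,nvx,qvz
∂1c = −{g} + 2·{j} + {m} − 4·{n} + {q} − 3·{v} + 2·{x} + 2·{z}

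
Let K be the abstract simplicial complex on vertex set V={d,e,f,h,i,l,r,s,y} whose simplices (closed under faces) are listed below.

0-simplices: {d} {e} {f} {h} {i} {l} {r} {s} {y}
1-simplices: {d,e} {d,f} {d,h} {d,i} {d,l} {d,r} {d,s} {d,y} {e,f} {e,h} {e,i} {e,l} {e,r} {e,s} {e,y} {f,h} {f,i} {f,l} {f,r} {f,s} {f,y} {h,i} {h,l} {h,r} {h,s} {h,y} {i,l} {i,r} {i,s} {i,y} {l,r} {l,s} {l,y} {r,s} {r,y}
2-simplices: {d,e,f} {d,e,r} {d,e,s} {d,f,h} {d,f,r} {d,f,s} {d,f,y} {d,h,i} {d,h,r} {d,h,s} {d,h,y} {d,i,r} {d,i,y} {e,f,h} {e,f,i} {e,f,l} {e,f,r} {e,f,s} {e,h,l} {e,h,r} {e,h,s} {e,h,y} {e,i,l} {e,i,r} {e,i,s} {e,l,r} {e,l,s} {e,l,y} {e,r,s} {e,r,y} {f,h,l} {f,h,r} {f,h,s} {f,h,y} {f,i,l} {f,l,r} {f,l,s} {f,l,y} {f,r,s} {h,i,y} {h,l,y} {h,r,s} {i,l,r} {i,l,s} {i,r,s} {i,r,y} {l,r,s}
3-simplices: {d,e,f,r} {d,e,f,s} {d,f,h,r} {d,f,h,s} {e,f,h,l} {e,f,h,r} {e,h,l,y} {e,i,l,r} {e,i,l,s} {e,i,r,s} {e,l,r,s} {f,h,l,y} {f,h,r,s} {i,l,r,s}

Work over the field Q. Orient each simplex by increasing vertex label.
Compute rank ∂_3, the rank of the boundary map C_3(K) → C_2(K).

rank∂_3=13

n_0=9 n_1=35 n_2=47 n_3=14  [Q]
∂1: piv[de,df,dh,di,dl,dr,ds,dy] rk=8  ker:ef,eh,ei,el,er,es,ey,fh,fi,fl,fr,fs,fy,hi,hl,hr,hs,hy,il,ir,is,iy,lr,ls,ly,rs,ry
∂2: piv[def,der,des,dfh,dfr,dfs,dfy,dhi,dhr,dhs,dhy,dir,diy,efh,efi,efl,ehl,ehy,eil,eir,eis,elr,els,ely,ers,ery] rk=26  ker:efr,efs,ehr,ehs,fhl,fhr,fhs,fhy,fil,flr,fls,fly,frs,hiy,hly,hrs,ilr,ils,irs,iry,lrs
∂3: piv[defr,defs,dfhr,dfhs,efhl,efhr,ehly,eilr,eils,eirs,elrs,fhly,fhrs] rk=13  ker:ilrs
rk∂_3=13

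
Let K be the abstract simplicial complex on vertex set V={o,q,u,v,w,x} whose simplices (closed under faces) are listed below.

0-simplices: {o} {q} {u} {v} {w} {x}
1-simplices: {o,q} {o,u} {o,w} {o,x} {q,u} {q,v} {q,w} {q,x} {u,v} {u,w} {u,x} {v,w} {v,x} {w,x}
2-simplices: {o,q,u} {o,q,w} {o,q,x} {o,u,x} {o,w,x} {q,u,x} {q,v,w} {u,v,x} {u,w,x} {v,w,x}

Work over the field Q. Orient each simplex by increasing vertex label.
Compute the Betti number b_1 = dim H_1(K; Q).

b_1=0

n_0=6 n_1=14 n_2=10  [Q]
∂1: piv[oq,ou,ow,ox,qv] rk=5  ker:qu,qw,qx,uv,uw,ux,vw,vx,wx
∂2: piv[oqu,oqw,oqx,oux,owx,qvw,uvx,uwx,vwx] rk=9  ker:qux
b_1=(14−5)−9=0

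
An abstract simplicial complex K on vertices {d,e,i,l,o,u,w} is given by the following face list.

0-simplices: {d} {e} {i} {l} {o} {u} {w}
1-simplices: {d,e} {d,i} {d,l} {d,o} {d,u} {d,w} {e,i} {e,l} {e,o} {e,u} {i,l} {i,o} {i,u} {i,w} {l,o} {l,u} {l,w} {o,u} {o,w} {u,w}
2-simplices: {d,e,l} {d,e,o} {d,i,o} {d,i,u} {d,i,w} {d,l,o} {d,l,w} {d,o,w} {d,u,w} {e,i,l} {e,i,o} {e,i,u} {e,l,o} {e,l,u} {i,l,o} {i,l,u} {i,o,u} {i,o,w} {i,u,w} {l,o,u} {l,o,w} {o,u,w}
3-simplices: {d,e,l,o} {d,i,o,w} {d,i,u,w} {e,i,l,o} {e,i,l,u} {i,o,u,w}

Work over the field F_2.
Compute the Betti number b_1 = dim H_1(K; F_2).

n_0=7 n_1=20 n_2=22 n_3=6  [Z2]
∂1: piv[de,di,dl,do,du,dw] rk=6  ker:ei,el,eo,eu,il,io,iu,iw,lo,lu,lw,ou,ow,uw
∂2: piv[del,deo,dio,diu,diw,dlo,dlw,dow,duw,eil,eio,eiu,elu,iou] rk=14  ker:elo,ilo,ilu,iow,iuw,lou,low,ouw
∂3: piv[delo,diow,diuw,eilo,eilu,iouw] rk=6
b_1=(20−6)−14=0

b_1=0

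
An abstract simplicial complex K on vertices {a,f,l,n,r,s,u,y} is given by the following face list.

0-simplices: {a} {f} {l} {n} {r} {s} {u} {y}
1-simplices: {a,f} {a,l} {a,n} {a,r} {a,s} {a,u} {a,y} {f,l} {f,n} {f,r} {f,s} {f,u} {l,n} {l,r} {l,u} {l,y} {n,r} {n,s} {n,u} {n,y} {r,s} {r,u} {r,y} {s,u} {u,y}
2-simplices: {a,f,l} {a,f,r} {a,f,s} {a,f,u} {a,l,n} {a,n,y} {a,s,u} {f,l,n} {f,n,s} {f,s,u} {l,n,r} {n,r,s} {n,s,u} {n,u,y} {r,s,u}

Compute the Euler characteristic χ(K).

χ(K)=-2

n_0=8 n_1=25 n_2=15
χ=+8−25+15=-2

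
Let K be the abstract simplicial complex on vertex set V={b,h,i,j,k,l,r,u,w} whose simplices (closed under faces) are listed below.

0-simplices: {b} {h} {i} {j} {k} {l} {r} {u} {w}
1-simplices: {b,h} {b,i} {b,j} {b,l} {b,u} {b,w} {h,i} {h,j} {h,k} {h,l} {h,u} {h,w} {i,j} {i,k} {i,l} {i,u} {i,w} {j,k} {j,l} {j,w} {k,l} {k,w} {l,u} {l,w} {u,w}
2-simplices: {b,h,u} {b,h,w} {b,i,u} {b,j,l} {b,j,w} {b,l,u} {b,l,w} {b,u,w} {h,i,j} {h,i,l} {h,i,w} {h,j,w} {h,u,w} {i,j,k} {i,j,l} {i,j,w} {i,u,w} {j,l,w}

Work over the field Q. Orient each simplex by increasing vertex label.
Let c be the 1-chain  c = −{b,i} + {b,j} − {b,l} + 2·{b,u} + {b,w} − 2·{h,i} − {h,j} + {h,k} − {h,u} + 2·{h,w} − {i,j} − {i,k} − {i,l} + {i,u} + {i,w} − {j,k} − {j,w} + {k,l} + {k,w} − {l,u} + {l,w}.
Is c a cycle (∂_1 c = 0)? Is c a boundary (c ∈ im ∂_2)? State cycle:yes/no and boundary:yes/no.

cycle:no boundary:no

n_0=9 n_1=25 n_2=18  [Q]
∂1: piv[bh,bi,bj,bl,bu,bw,hk] rk=7  ker:hi,hj,hl,hu,hw,ij,ik,il,iu,iw,jk,jl,jw,kl,kw,lu,lw,uw
∂2: piv[bhu,bhw,biu,bjl,bjw,blu,blw,buw,hij,hil,hiw,hjw,ijk,ijl,iuw] rk=15  ker:huw,ijw,jlw
∂1c = −2·{b} + {h} − 2·{i} + {j} − 3·{k} − {l} + {u} + 5·{w}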